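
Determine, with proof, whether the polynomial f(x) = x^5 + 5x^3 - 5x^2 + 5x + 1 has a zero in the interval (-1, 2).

Yes, f has a root in the interval.

f(-1) = -15 and f(2) = 63, which have opposite signs.
f is continuous everywhere (it is a polynomial), in particular on [-1, 2].
By the Intermediate Value Theorem, f takes the value 0 somewhere in the open interval.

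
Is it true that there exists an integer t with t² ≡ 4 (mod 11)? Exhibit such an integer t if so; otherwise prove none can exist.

Take t = 2. Then 2² = 4, and since 0 ≤ 4 < 11 this is already reduced: 2² ≡ 4 (mod 11).

t = 2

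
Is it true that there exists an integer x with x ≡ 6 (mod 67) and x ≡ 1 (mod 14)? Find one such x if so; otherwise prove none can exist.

x = 743

The moduli 67 and 14 are coprime, so by the Chinese Remainder Theorem a unique solution modulo 938 exists.
Write x = 6 + 67t and require 6 + 67t ≡ 1 (mod 14), i.e. 67t ≡ 9 (mod 14).
67 ≡ 11 (mod 14), so this reads 11t ≡ 9 (mod 14). Invert 11 mod 14 by the Euclidean algorithm: 14 = 1·11 + 3, 11 = 3·3 + 2, 3 = 1·2 + 1, 2 = 2·1 + 0; back-substituting, 1 = 3 − 1·2 = 3 − (11 − 3·3) = −11 + 4·3 = −11 + 4·(14 − 1·11) = 4·14 − 5·11. Hence 11·(-5) ≡ 1, so 11⁻¹ ≡ -5 ≡ 9 (mod 14).
Therefore t ≡ 9·9 = 81 ≡ 11 (mod 14).
Taking t = 11 gives x = 6 + 67·11 = 743.
Verify: 743 = 11·67 + 6 and 743 = 53·14 + 1. ✓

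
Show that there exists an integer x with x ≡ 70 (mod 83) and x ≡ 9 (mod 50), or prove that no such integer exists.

x = 2809

The moduli 83 and 50 are coprime, so by the Chinese Remainder Theorem a unique solution modulo 4150 exists.
Write x = 70 + 83t and require 70 + 83t ≡ 9 (mod 50), i.e. 83t ≡ 39 (mod 50).
83 ≡ 33 (mod 50), so this reads 33t ≡ 39 (mod 50). Invert 33 mod 50 by the Euclidean algorithm: 50 = 1·33 + 17, 33 = 1·17 + 16, 17 = 1·16 + 1, 16 = 16·1 + 0; back-substituting, 1 = 17 − 1·16 = 17 − (33 − 1·17) = −33 + 2·17 = −33 + 2·(50 − 1·33) = 2·50 − 3·33. Hence 33·(-3) ≡ 1, so 33⁻¹ ≡ -3 ≡ 47 (mod 50).
Multiplying by 47: t ≡ 47·39 = 1833 ≡ 33 (mod 50).
With t = 33: x = 70 + 83·33 = 2809.
Indeed 2809 ≡ 70 (mod 83) and 2809 ≡ 9 (mod 50).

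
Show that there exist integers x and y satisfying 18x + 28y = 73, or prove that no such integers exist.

Any value of 18x + 28y is a multiple of gcd(18, 28) = 2.
But 73 is not a multiple of 2 (it leaves remainder 1).
Therefore 18x + 28y = 73 has no solution in integers.

There are no such integers.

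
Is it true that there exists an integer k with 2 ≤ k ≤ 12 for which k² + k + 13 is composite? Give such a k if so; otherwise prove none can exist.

At k = 3: 3² + 3 + 13 = 25 = 5·5, which is composite.

k = 3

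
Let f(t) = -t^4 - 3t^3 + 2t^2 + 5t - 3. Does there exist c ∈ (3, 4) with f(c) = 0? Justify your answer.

The endpoint values f(3) = -132 and f(4) = -399 are both negative. Claim: f(t) < 0 for every t in (3, 4).
Substitute t = 3 + u, where 0 < u < 1 on the interval. Expanding, f(3 + u) = -u^4 - 15u^3 - 79u^2 - 172u - 132.
All 5 nonzero coefficients of this polynomial in u are negative; hence for u > 0 the value is a sum of negative terms (the constant -132 among them).
So f is strictly negative on (3, 4); no root exists in the interval.

f has no root in that interval.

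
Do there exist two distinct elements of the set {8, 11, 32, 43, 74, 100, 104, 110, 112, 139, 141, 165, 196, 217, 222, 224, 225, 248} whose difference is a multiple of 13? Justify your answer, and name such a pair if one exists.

Yes: 8 and 112.

Reduce each element mod 13: 8↦8, 11↦11, 32↦6, 43↦4, 74↦9, 100↦9, 104↦0, 110↦6, 112↦8, 139↦9, 141↦11, 165↦9, 196↦1, 217↦9, 222↦1, 224↦3, 225↦4, 248↦1. The residue 8 repeats (at 8 and 112), and 112 − 8 = 104 = 8·13.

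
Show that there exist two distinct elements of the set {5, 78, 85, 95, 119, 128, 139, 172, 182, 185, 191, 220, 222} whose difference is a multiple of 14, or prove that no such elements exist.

There is no such pair.

Two integers differ by a multiple of 14 exactly when they have the same residue mod 14. The residues are 5↦5, 78↦8, 85↦1, 95↦11, 119↦7, 128↦2, 139↦13, 172↦4, 182↦0, 185↦3, 191↦9, 220↦10, 222↦12.
These 13 residues are pairwise different, hence no difference of two elements is divisible by 14.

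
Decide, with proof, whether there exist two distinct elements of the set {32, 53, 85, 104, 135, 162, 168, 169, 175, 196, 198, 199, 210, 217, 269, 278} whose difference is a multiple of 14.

The pair (85, 169) works.

85 mod 14 = 1 and 169 mod 14 = 1, so 169 − 85 = 84 = 6·14.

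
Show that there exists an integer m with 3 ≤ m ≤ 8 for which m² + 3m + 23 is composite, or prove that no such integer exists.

m = 8

At m = 8: 8² + 3·8 + 23 = 111 = 3·37, which is composite.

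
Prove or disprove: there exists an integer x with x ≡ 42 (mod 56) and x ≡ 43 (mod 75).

gcd(56, 75) = 1, so the Chinese Remainder Theorem guarantees exactly one residue class mod 4200 satisfying both.
Write x = 42 + 56t and require 42 + 56t ≡ 43 (mod 75), i.e. 56t ≡ 1 (mod 75).
Note 56·71 = 3976 ≡ 1 (mod 75) (as 3976 − 1 = 53·75), so 56⁻¹ ≡ 71.
Multiplying by 71: t ≡ 71·1 = 71 (mod 75).
With t = 71: x = 42 + 56·71 = 4018.
Indeed 4018 ≡ 42 (mod 56) and 4018 ≡ 43 (mod 75).

x = 4018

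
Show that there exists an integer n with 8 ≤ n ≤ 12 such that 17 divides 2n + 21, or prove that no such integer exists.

For n = 8, 9, …, 12 the values of 2n + 21 modulo 17 are 3, 5, 7, 9, 11 respectively.
The residue 0 does not occur, so no n in [8, 12] makes 2n + 21 a multiple of 17.

There is no such integer n in that range.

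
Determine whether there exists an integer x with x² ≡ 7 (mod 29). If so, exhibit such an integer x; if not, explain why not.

x = 23 works: 23² = 529, and 529 − 7 = 522 = 18·29.

x = 23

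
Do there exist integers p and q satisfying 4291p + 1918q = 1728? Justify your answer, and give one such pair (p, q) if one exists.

No, no such integers exist.

Both 4291 and 1918 are divisible by gcd(4291, 1918) = 7, hence so is any combination 4291p + 1918q.
But 1728 = 7·246 + 6, so 7 ∤ 1728.
So the equation is unsolvable over ℤ.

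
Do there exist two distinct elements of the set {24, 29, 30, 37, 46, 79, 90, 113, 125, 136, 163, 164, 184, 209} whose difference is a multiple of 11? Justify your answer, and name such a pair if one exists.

The pair (24, 46) works.

Both 24 and 46 leave remainder 2 on division by 11; their difference 22 = 2·11 is a multiple of 11.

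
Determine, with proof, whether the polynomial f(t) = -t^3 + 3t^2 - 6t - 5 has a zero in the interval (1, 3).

No such root exists.

f(1) = -9 and f(3) = -23, both negative.
f'(t) = -3t^2 + 6t - 6 has discriminant 6² − 4·(-3)·(-6) = -36 < 0, so f' has no real roots and is negative for every real t.
So f is strictly decreasing; between 1 and 3 its values lie between f(1) = -9 and f(3) = -23, all negative. Therefore f has no root in (1, 3).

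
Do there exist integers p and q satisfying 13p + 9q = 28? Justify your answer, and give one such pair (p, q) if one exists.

p = 7, q = -7

Since gcd(13, 9) = 1, every integer is an integer combination of 13 and 9.
Euclidean algorithm: 13 = 1·9 + 4, 9 = 2·4 + 1, 4 = 4·1 + 0.
Unwinding: 1 = 9 − 2·4 = 9 − 2·(13 − 1·9) = −2·13 + 3·9, i.e. 13·(-2) + 9·3 = 1.
Times 28: 13·(-56) + 9·84 = 28, so (-56, 84) solves it.
Adding 7·9 to p and subtracting 7·13 from q gives the tidier solution (7, -7).
Indeed 13·7 + 9·(-7) = 91 − 63 = 28.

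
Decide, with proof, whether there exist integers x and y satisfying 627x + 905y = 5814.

x = 832, y = -570

Since gcd(627, 905) = 1, every integer is an integer combination of 627 and 905.
Euclidean algorithm: 905 = 1·627 + 278, 627 = 2·278 + 71, 278 = 3·71 + 65, 71 = 1·65 + 6, 65 = 10·6 + 5, 6 = 1·5 + 1, 5 = 5·1 + 0.
Working back up the chain: 1 = 6 − 1·5 = 6 − (65 − 10·6) = −65 + 11·6 = −65 + 11·(71 − 1·65) = 11·71 − 12·65 = 11·71 − 12·(278 − 3·71) = −12·278 + 47·71 = −12·278 + 47·(627 − 2·278) = 47·627 − 106·278 = 47·627 − 106·(905 − 1·627) = −106·905 + 153·627. So 627·153 + 905·(-106) = 1.
Scaling by 5814 gives the particular solution (x, y) = (889542, -616284).
Shifting by a multiple of (905, −627) keeps it a solution: x = 889542 − 982·905 = 832, y = -616284 + 982·627 = -570.
Check: 627·832 + 905·(-570) = 521664 − 515850 = 5814. ✓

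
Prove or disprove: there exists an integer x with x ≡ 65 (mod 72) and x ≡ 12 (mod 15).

No such integer exists.

Both moduli are multiples of 3 = gcd(72, 15), so any solution would satisfy x ≡ 65 and x ≡ 12 modulo 3 simultaneously.
But 65 mod 3 = 2 while 12 mod 3 = 0, a contradiction.
Hence the system has no solution.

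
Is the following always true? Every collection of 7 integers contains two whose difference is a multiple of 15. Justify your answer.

Take the 7 consecutive integers 74, 75, …, 80: their residues mod 15 are all distinct because 7 ≤ 15.
The differences between them range over 1, …, 6, none of which is divisible by 15.

No, the set {74, 75, 76, 77, 78, 79, 80} is a counterexample.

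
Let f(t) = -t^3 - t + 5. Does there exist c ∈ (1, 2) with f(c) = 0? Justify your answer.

f(1) = 3 and f(2) = -5, which have opposite signs.
As a polynomial, f is continuous on every closed interval.
The Intermediate Value Theorem then guarantees some c ∈ (1, 2) with f(c) = 0.

Yes, such a c exists.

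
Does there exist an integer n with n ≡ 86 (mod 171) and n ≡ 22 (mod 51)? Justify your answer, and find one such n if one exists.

Reduce both congruences modulo 3, which divides 171 and 51: they say n ≡ 86 (mod 3) and n ≡ 22 (mod 3).
However 86 ≡ 2 and 22 ≡ 1 (mod 3), and 2 ≠ 1.
Therefore no such n exists.

No, no such integer exists.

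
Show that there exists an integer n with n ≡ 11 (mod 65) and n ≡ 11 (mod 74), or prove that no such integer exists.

n = 11

gcd(65, 74) = 1, so the Chinese Remainder Theorem guarantees exactly one residue class mod 4810 satisfying both.
Write n = 11 + 65t and require 11 + 65t ≡ 11 (mod 74), i.e. 65t ≡ 0 (mod 74).
t = 0 satisfies this.
With t = 0: n = 11 + 65·0 = 11.
Verify: 11 = 0·65 + 11 and 11 = 0·74 + 11. ✓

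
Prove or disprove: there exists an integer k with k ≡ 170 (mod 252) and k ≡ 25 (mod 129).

There is no such integer.

Both moduli are multiples of 3 = gcd(252, 129), so any solution would satisfy k ≡ 170 and k ≡ 25 modulo 3 simultaneously.
But 170 mod 3 = 2 while 25 mod 3 = 1, a contradiction.
So no integer satisfies both congruences.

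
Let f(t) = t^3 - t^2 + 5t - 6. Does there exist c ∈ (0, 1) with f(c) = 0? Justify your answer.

f(0) = -6 and f(1) = -1, both negative.
The derivative f'(t) = 3t^2 - 2t + 5 is a quadratic with discriminant (-2)² − 4·3·5 = -56 < 0; it never vanishes, so it is always positive (sign of the leading coefficient).
Hence f is strictly increasing on ℝ, and in particular on [0, 1]. A strictly monotone function with same-sign endpoint values stays negative on the whole interval, so f has no zero in (0, 1).

No such root exists.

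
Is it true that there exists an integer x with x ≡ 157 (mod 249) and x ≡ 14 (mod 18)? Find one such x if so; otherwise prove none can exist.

Reduce both congruences modulo 3, which divides 249 and 18: they say x ≡ 157 (mod 3) and x ≡ 14 (mod 3).
But 157 mod 3 = 1 while 14 mod 3 = 2, a contradiction.
Therefore no such x exists.

No such integer exists.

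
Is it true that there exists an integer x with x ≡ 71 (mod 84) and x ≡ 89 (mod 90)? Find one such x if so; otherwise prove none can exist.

x = 1079

gcd(84, 90) = 6. A simultaneous solution exists iff 71 ≡ 89 (mod 6); here 71 mod 6 = 5 = 89 mod 6, so it does.
Put x = 71 + 84t, so we need 84t ≡ 18 (mod 90), equivalently (divide by 6) 14t ≡ 3 (mod 15).
To invert 14 modulo 15: 15 = 1·14 + 1, 14 = 14·1 + 0, and unwinding, 1 = 15 − 1·14. Thus 14⁻¹ ≡ -1 ≡ 14 (mod 15).
Therefore t ≡ 14·3 = 42 ≡ 12 (mod 15).
Then x = 71 + 84·12 = 1079.
Verify: 1079 = 12·84 + 71 and 1079 = 11·90 + 89. ✓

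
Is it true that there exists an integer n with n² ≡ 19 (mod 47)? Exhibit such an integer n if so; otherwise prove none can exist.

No such integer exists.

Apply Euler's criterion with the prime 47: 19 is a quadratic residue iff 19^23 ≡ 1 (mod 47), and a non-residue iff it is ≡ −1.
Squaring successively (mod 47): 19^2 = 361 ≡ 32; 19^4 ≡ 32² = 1024 ≡ 37; 19^8 ≡ 37² = 1369 ≡ 6; 19^16 ≡ 6² = 36 ≡ 36.
Since 23 = 16 + 4 + 2 + 1, 19^23 ≡ 36 · 37 · 32 · 19; multiplying out mod 47: 36·37 = 1332 ≡ 16, then 16·32 = 512 ≡ 42, then 42·19 = 798 ≡ 46. Thus 19^23 ≡ 46 ≡ −1 (mod 47).
The value −1 means 19 is a non-residue modulo 47, so n² ≡ 19 (mod 47) is impossible.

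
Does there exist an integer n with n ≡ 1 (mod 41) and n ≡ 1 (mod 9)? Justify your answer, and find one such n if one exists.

n = 1

gcd(41, 9) = 1, so the Chinese Remainder Theorem guarantees exactly one residue class mod 369 satisfying both.
Any solution of the first congruence is n = 1 + 41t; substituting into the second, 41t ≡ 1 − 1 ≡ 0 (mod 9).
41 ≡ 5 (mod 9), so this reads 5t ≡ 0 (mod 9). t = 0 satisfies this.
Taking t = 0 gives n = 1 + 41·0 = 1.
Indeed 1 ≡ 1 (mod 41) and 1 ≡ 1 (mod 9).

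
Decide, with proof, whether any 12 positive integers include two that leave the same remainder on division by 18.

Take the 12 consecutive integers 48, 49, …, 59: their residues mod 18 are all distinct because 12 ≤ 18.
So no two of them leave the same remainder on division by 18; the claim fails for this set.

No, the set {48, 49, 50, 51, 52, 53, 54, 55, 56, 57, 58, 59} is a counterexample.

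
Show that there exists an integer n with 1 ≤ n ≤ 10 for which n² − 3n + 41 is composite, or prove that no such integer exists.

At n = 2: 2² − 3·2 + 41 = 39 = 3·13, which is composite.

n = 2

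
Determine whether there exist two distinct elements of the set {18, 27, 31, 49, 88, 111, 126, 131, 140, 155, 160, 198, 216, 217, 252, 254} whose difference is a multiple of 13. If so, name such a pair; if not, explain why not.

Reduce each element mod 13: 18↦5, 27↦1, 31↦5, 49↦10, 88↦10, 111↦7, 126↦9, 131↦1, 140↦10, 155↦12, 160↦4, 198↦3, 216↦8, 217↦9, 252↦5, 254↦7. The residue 5 repeats (at 18 and 31), and 31 − 18 = 13 = 1·13.

The pair (18, 31) works.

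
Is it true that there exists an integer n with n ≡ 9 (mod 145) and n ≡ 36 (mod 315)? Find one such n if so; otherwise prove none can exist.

Both moduli are multiples of 5 = gcd(145, 315), so any solution would satisfy n ≡ 9 and n ≡ 36 modulo 5 simultaneously.
However 9 ≡ 4 and 36 ≡ 1 (mod 5), and 4 ≠ 1.
Therefore no such n exists.

There is no such integer.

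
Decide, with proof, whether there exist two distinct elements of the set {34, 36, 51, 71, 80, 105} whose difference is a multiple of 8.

Reduce each element modulo 8: 34↦2, 36↦4, 51↦3, 71↦7, 80↦0, 105↦1.
All 6 residues are distinct, so no two elements differ by a multiple of 8.

No such pair exists.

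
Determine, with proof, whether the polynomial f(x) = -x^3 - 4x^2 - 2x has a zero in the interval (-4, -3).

f(-4) = 8 and f(-3) = -3, which have opposite signs.
Since f is a polynomial it is continuous on [-4, -3].
By the Intermediate Value Theorem f must vanish at some point of (-4, -3).

Yes, f has a root in the interval.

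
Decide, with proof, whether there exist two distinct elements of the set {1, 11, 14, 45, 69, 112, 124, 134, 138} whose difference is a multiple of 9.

No such pair exists.

Reduce each element modulo 9: 1↦1, 11↦2, 14↦5, 45↦0, 69↦6, 112↦4, 124↦7, 134↦8, 138↦3.
No residue repeats among the 9 elements, so no pair has difference ≡ 0 (mod 9).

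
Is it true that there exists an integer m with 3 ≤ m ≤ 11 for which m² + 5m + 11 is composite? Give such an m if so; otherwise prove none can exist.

m = 7

At m = 7: 7² + 5·7 + 11 = 95 = 5·19, which is composite.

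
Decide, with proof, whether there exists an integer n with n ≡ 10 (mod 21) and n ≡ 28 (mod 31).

Since 21 and 31 share no common factor, CRT says the pair of congruences has a solution (unique mod 651).
Any solution of the first congruence is n = 10 + 21t; substituting into the second, 21t ≡ 28 − 10 ≡ 18 (mod 31).
Since 21·3 = 63 = 2·31 + 1, the inverse of 21 mod 31 is 3.
Therefore t ≡ 3·18 = 54 ≡ 23 (mod 31).
With t = 23: n = 10 + 21·23 = 493.
Check: 493 mod 21 = 10, 493 mod 31 = 28. ✓

n = 493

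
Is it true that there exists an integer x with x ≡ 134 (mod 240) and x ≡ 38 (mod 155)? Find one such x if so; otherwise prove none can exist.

Both moduli are multiples of 5 = gcd(240, 155), so any solution would satisfy x ≡ 134 and x ≡ 38 modulo 5 simultaneously.
But 134 mod 5 = 4 while 38 mod 5 = 3, a contradiction.
Hence the system has no solution.

No, no such integer exists.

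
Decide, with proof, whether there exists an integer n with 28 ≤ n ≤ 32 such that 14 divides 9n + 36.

No, no such integer n in that range exists.

At n = 28, 9·28 + 36 = 288 ≡ 8 (mod 14), and each step in n adds 9, giving residues 8, 3, 12, 7, 2 for n = 28, 29, …, 32.
None is 0, so 14 never divides 9n + 36 on this range.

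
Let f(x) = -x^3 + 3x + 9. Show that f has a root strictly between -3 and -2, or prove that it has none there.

The endpoint values f(-3) = 27 and f(-2) = 11 are both positive. Claim: f(x) > 0 for every x in (-3, -2).
Shift to the endpoint -2: with x = -2 − u (0 < u < 1), one computes f(-2 − u) = u^3 + 6u^2 + 9u + 11.
All 4 nonzero coefficients of this polynomial in u are positive; hence for u > 0 the value is a sum of positive terms (the constant 11 among them).
So f is strictly positive on (-3, -2); no root exists in the interval.

f has no root in that interval.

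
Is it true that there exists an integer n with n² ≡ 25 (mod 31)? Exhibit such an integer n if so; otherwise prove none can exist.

Take n = 26. Then 26² = 676 = 21·31 + 25, so 26² ≡ 25 (mod 31).

n = 26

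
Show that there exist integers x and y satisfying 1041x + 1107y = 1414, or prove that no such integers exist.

gcd(1041, 1107) = 3, so every integer of the form 1041x + 1107y is a multiple of 3.
However 1414 leaves remainder 1 on division by 3.
Therefore 1041x + 1107y = 1414 has no solution in integers.

No, no such integers exist.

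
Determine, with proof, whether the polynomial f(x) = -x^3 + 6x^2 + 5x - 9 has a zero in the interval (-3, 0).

f(-3) = 57 and f(0) = -9, which have opposite signs.
As a polynomial, f is continuous on every closed interval.
By the Intermediate Value Theorem f must vanish at some point of (-3, 0).

Such a root exists.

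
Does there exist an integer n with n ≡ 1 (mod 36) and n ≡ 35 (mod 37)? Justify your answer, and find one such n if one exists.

gcd(36, 37) = 1, so the Chinese Remainder Theorem guarantees exactly one residue class mod 1332 satisfying both.
Write n = 1 + 36t and require 1 + 36t ≡ 35 (mod 37), i.e. 36t ≡ 34 (mod 37).
To invert 36 modulo 37: 37 = 1·36 + 1, 36 = 36·1 + 0, and unwinding, 1 = 37 − 1·36. Thus 36⁻¹ ≡ -1 ≡ 36 (mod 37).
Therefore t ≡ 36·34 = 1224 ≡ 3 (mod 37).
With t = 3: n = 1 + 36·3 = 109.
Verify: 109 = 3·36 + 1 and 109 = 2·37 + 35. ✓

n = 109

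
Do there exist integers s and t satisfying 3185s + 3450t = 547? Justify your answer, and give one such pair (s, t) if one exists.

Both 3185 and 3450 are divisible by gcd(3185, 3450) = 5, hence so is any combination 3185s + 3450t.
However 547 leaves remainder 2 on division by 5.
Hence no integers s, t satisfy the equation.

No, no such integers exist.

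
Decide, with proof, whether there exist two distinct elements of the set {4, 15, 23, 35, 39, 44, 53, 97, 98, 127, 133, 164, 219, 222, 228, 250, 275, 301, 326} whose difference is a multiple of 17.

Both 15 and 219 leave remainder 15 on division by 17; their difference 204 = 12·17 is a multiple of 17.

15 and 219 are such a pair.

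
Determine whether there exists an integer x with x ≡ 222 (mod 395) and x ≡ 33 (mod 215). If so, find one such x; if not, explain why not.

There is no such integer.

Both moduli are multiples of 5 = gcd(395, 215), so any solution would satisfy x ≡ 222 and x ≡ 33 modulo 5 simultaneously.
These are incompatible: 222 − 33 = 189 is not divisible by 5.
Therefore no such x exists.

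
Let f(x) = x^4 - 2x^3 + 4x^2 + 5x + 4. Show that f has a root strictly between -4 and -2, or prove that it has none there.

The endpoint values f(-4) = 432 and f(-2) = 42 are both positive. Claim: f(x) > 0 for every x in (-4, -2).
Shift to the endpoint -2: with x = -2 − u (0 < u < 2), one computes f(-2 − u) = u^4 + 10u^3 + 40u^2 + 67u + 42.
The nonzero coefficients here are all positive, so for u > 0 every term is positive (or zero), and the constant term 42 is strictly positive.
Therefore f(x) > 0 throughout (-4, -2), and f has no zero there.

No such root exists.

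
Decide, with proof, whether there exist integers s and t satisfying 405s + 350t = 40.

s = 58, t = -67

gcd(405, 350) = 5, and 5 divides 40, so integer solutions exist.
Dividing through by 5 reduces the equation to 81s + 70t = 8.
Dividing repeatedly: 81 = 1·70 + 11, 70 = 6·11 + 4, 11 = 2·4 + 3, 4 = 1·3 + 1, 3 = 3·1 + 0.
Unwinding: 1 = 4 − 1·3 = 4 − (11 − 2·4) = −11 + 3·4 = −11 + 3·(70 − 6·11) = 3·70 − 19·11 = 3·70 − 19·(81 − 1·70) = −19·81 + 22·70, i.e. 81·(-19) + 70·22 = 1.
Scaling by 8 gives the particular solution (s, t) = (-152, 176).
Adding 3·70 to s and subtracting 3·81 from t gives the tidier solution (58, -67).
Indeed 405·58 + 350·(-67) = 23490 − 23450 = 40.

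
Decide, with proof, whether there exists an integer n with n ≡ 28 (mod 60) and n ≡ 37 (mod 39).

Here gcd(60, 39) = 3, and both 28 and 37 leave remainder 1 mod 3, so the system is consistent.
The integers ≡ 28 (mod 60) are 28, 88, 148, 208, 268, 328, 388, …; their remainders mod 39 are 28, 10, 31, 13, 34, 16, 37, so n = 388 is the first that is ≡ 37 (mod 39).
Check: 388 mod 60 = 28, 388 mod 39 = 37. ✓

n = 388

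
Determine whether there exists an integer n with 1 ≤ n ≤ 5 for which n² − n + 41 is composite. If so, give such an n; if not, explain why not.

No such integer n in that range exists.

The values for n = 1, 2, …, 5 are 41, 43, 47, 53, 61, and each of these is prime.
So no value in the range makes the expression composite.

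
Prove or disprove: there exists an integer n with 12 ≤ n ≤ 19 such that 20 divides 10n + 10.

n = 13

n = 13 works, since 10·13 + 10 = 140 = 7·20.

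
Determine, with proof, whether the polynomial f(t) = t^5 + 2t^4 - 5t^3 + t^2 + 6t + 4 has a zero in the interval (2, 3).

No such root exists.

f(2) = 44 and f(3) = 301, both positive, so a sign-change argument is unavailable; we show f keeps this sign on the whole interval.
Shift to the endpoint 2: with t = 2 + u (0 < u < 1), one computes f(2 + u) = u^5 + 12u^4 + 51u^3 + 99u^2 + 94u + 44.
The nonzero coefficients here are all positive, so for u > 0 every term is positive (or zero), and the constant term 44 is strictly positive.
Therefore f(t) > 0 throughout (2, 3), and f has no zero there.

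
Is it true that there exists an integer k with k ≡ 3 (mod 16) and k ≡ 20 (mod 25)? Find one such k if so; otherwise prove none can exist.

gcd(16, 25) = 1, so the Chinese Remainder Theorem guarantees exactly one residue class mod 400 satisfying both.
Write k = 3 + 16t and require 3 + 16t ≡ 20 (mod 25), i.e. 16t ≡ 17 (mod 25).
To invert 16 modulo 25: 25 = 1·16 + 9, 16 = 1·9 + 7, 9 = 1·7 + 2, 7 = 3·2 + 1, 2 = 2·1 + 0, and unwinding, 1 = 7 − 3·2 = 7 − 3·(9 − 1·7) = −3·9 + 4·7 = −3·9 + 4·(16 − 1·9) = 4·16 − 7·9 = 4·16 − 7·(25 − 1·16) = −7·25 + 11·16. Thus 16⁻¹ ≡ 11 (mod 25).
Multiplying by 11: t ≡ 11·17 = 187 ≡ 12 (mod 25).
Taking t = 12 gives k = 3 + 16·12 = 195.
Indeed 195 ≡ 3 (mod 16) and 195 ≡ 20 (mod 25).

k = 195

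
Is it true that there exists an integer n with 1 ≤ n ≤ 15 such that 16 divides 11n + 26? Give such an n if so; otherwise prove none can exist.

n = 2

At n = 2 we get 11·2 + 26 = 48, and 48 = 16·3.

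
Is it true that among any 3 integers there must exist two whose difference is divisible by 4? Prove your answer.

No, the set {19, 20, 21} is a counterexample.

Take the 3 consecutive integers 19, 20, 21: their residues mod 4 are all distinct because 3 ≤ 4.
Any two of them differ by at most 2 < 4 and by at least 1, so no difference is a multiple of 4.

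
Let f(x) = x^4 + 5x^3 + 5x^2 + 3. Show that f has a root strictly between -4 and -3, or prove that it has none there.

Such a root exists.

f(-4) = 19 and f(-3) = -6, which have opposite signs.
f is continuous everywhere (it is a polynomial), in particular on [-4, -3].
By the Intermediate Value Theorem f must vanish at some point of (-4, -3).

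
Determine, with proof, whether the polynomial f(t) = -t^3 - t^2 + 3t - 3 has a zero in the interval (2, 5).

No.

The endpoint values f(2) = -9 and f(5) = -138 are both negative. Claim: f(t) < 0 for every t in (2, 5).
Substitute t = 2 + u, where 0 < u < 3 on the interval. Expanding, f(2 + u) = -u^3 - 7u^2 - 13u - 9.
All 4 nonzero coefficients of this polynomial in u are negative; hence for u > 0 the value is a sum of negative terms (the constant -9 among them).
Therefore f(t) < 0 throughout (2, 5), and f has no zero there.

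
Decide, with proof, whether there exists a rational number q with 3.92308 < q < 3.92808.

Scale by 27: the interval becomes (105.92316, 106.05816), which contains the integer 106.
Dividing back, 3.92308 < 106/27 < 3.92808, and 106/27 is rational.

q = 106/27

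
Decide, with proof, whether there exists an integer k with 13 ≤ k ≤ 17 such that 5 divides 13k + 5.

Scanning upward from k = 13 gives 174, 187, none divisible by 5. k = 15 works, since 13·15 + 5 = 200 = 40·5.

k = 15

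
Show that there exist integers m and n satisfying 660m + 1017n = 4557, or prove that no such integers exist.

Since gcd(660, 1017) = 3 and 4557 = 3·1519, Bézout's identity guarantees a solution.
Dividing through by 3 reduces the equation to 220m + 339n = 1519.
Euclidean algorithm: 339 = 1·220 + 119, 220 = 1·119 + 101, 119 = 1·101 + 18, 101 = 5·18 + 11, 18 = 1·11 + 7, 11 = 1·7 + 4, 7 = 1·4 + 3, 4 = 1·3 + 1, 3 = 3·1 + 0.
Working back up the chain: 1 = 4 − 1·3 = 4 − (7 − 1·4) = −7 + 2·4 = −7 + 2·(11 − 1·7) = 2·11 − 3·7 = 2·11 − 3·(18 − 1·11) = −3·18 + 5·11 = −3·18 + 5·(101 − 5·18) = 5·101 − 28·18 = 5·101 − 28·(119 − 1·101) = −28·119 + 33·101 = −28·119 + 33·(220 − 1·119) = 33·220 − 61·119 = 33·220 − 61·(339 − 1·220) = −61·339 + 94·220. So 220·94 + 339·(-61) = 1.
Scaling by 1519 gives the particular solution (m, n) = (142786, -92659).
The general solution is m = 142786 + 339k, n = -92659 − 220k; taking k = -421 gives the smaller pair m = 67, n = -39.
Check: 660·67 + 1017·(-39) = 44220 − 39663 = 4557. ✓

m = 67, n = -39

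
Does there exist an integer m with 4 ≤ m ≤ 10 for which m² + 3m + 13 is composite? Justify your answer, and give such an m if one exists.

m = 9

At m = 9: 9² + 3·9 + 13 = 121 = 11·11, which is composite.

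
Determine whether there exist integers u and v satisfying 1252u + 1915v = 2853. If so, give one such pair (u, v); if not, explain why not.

u = 169, v = -109

1252 and 1915 are coprime, so 1252u + 1915v ranges over all of ℤ.
Run the Euclidean algorithm on 1915 and 1252: 1915 = 1·1252 + 663, 1252 = 1·663 + 589, 663 = 1·589 + 74, 589 = 7·74 + 71, 74 = 1·71 + 3, 71 = 23·3 + 2, 3 = 1·2 + 1, 2 = 2·1 + 0.
Working back up the chain: 1 = 3 − 1·2 = 3 − (71 − 23·3) = −71 + 24·3 = −71 + 24·(74 − 1·71) = 24·74 − 25·71 = 24·74 − 25·(589 − 7·74) = −25·589 + 199·74 = −25·589 + 199·(663 − 1·589) = 199·663 − 224·589 = 199·663 − 224·(1252 − 1·663) = −224·1252 + 423·663 = −224·1252 + 423·(1915 − 1·1252) = 423·1915 − 647·1252. So 1252·(-647) + 1915·423 = 1.
Times 2853: 1252·(-1845891) + 1915·1206819 = 2853, so (-1845891, 1206819) solves it.
Adding 964·1915 to u and subtracting 964·1252 from v gives the tidier solution (169, -109).
Check: 1252·169 + 1915·(-109) = 211588 − 208735 = 2853. ✓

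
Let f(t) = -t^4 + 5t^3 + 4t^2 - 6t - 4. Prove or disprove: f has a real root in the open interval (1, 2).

f(1) = -2 and f(2) = 24, which have opposite signs.
As a polynomial, f is continuous on every closed interval.
By the Intermediate Value Theorem, f takes the value 0 somewhere in the open interval.

Such a root exists.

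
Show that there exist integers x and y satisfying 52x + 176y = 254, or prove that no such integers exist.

Both 52 and 176 are divisible by gcd(52, 176) = 4, hence so is any combination 52x + 176y.
However 254 leaves remainder 2 on division by 4.
Hence no integers x, y satisfy the equation.

No such integers exist.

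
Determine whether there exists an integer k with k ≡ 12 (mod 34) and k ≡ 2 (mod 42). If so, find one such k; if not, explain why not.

k = 590

Here gcd(34, 42) = 2, and both 12 and 2 leave remainder 0 mod 2, so the system is consistent.
Put k = 12 + 34t, so we need 34t ≡ 32 (mod 42), equivalently (divide by 2) 17t ≡ 16 (mod 21).
Since 17·5 = 85 = 4·21 + 1, the inverse of 17 mod 21 is 5.
Therefore t ≡ 5·16 = 80 ≡ 17 (mod 21).
Then k = 12 + 34·17 = 590.
Indeed 590 ≡ 12 (mod 34) and 590 ≡ 2 (mod 42).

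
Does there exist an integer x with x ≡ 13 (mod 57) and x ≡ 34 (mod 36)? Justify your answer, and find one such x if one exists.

The moduli are not coprime: gcd(57, 36) = 3. Compatibility requires 3 ∣ (34 − 13) = 21, which holds, so solutions exist.
Step through x = 13, 13 + 57, 13 + 2·57, …: the values 13, 70 reduce mod 36 to 13, 34. The value 70 hits 34.
Verify: 70 = 1·57 + 13 and 70 = 1·36 + 34. ✓

x = 70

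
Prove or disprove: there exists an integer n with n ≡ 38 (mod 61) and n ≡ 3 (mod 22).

Since 61 and 22 share no common factor, CRT says the pair of congruences has a solution (unique mod 1342).
Any solution of the first congruence is n = 38 + 61t; substituting into the second, 61t ≡ 3 − 38 ≡ 9 (mod 22).
61 ≡ 17 (mod 22), so this reads 17t ≡ 9 (mod 22). Invert 17 mod 22 by the Euclidean algorithm: 22 = 1·17 + 5, 17 = 3·5 + 2, 5 = 2·2 + 1, 2 = 2·1 + 0; back-substituting, 1 = 5 − 2·2 = 5 − 2·(17 − 3·5) = −2·17 + 7·5 = −2·17 + 7·(22 − 1·17) = 7·22 − 9·17. Hence 17·(-9) ≡ 1, so 17⁻¹ ≡ -9 ≡ 13 (mod 22).
Therefore t ≡ 13·9 = 117 ≡ 7 (mod 22).
With t = 7: n = 38 + 61·7 = 465.
Indeed 465 ≡ 38 (mod 61) and 465 ≡ 3 (mod 22).

n = 465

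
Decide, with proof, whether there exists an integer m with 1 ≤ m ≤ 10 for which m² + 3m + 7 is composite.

m = 9

At m = 9: 9² + 3·9 + 7 = 115 = 5·23, which is composite.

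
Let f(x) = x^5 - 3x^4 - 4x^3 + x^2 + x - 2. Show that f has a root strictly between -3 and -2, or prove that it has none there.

No such root exists.

The endpoint values f(-3) = -374 and f(-2) = -48 are both negative. Claim: f(x) < 0 for every x in (-3, -2).
Shift to the endpoint -2: with x = -2 − u (0 < u < 1), one computes f(-2 − u) = -u^5 - 13u^4 - 60u^3 - 127u^2 - 125u - 48.
All 6 nonzero coefficients of this polynomial in u are negative; hence for u > 0 the value is a sum of negative terms (the constant -48 among them).
So f is strictly negative on (-3, -2); no root exists in the interval.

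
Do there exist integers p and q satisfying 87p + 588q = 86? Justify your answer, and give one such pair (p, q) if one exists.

There are no such integers.

Any value of 87p + 588q is a multiple of gcd(87, 588) = 3.
However 86 leaves remainder 2 on division by 3.
Hence no integers p, q satisfy the equation.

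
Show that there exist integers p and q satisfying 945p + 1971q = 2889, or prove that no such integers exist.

Every value of 945p + 1971q is a multiple of gcd(945, 1971) = 27; since 27 ∣ 2889, solutions exist.
Dividing through by 27 reduces the equation to 35p + 73q = 107.
Dividing repeatedly: 73 = 2·35 + 3, 35 = 11·3 + 2, 3 = 1·2 + 1, 2 = 2·1 + 0.
Unwinding: 1 = 3 − 1·2 = 3 − (35 − 11·3) = −35 + 12·3 = −35 + 12·(73 − 2·35) = 12·73 − 25·35, i.e. 35·(-25) + 73·12 = 1.
Multiplying through by 107: p = (-25)·107 = -2675, q = 12·107 = 1284 is a solution.
Shifting by a multiple of (73, −35) keeps it a solution: p = -2675 + 37·73 = 26, q = 1284 − 37·35 = -11.
Check: 945·26 + 1971·(-11) = 24570 − 21681 = 2889. ✓

p = 26, q = -11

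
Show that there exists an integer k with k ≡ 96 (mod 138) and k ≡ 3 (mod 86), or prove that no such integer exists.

Reduce both congruences modulo 2, which divides 138 and 86: they say k ≡ 96 (mod 2) and k ≡ 3 (mod 2).
But 96 mod 2 = 0 while 3 mod 2 = 1, a contradiction.
Hence the system has no solution.

No, no such integer exists.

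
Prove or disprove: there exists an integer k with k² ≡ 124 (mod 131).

No, no such integer exists.

131 is prime, so by Euler's criterion 124 is a square mod 131 iff 124^((131−1)/2) = 124^65 ≡ 1 (mod 131).
Repeated squaring mod 131: 124^2 = 15376 ≡ 49; 124^4 ≡ 49² = 2401 ≡ 43; 124^8 ≡ 43² = 1849 ≡ 15; 124^16 ≡ 15² = 225 ≡ 94; 124^32 ≡ 94² = 8836 ≡ 59; 124^64 ≡ 59² = 3481 ≡ 75.
Since 65 = 64 + 1, 124^65 ≡ 75 · 124; multiplying out mod 131: 75·124 = 9300 ≡ 130. Thus 124^65 ≡ 130 ≡ −1 (mod 131).
By Euler's criterion 124 is a quadratic non-residue mod 131: no k satisfies k² ≡ 124 (mod 131).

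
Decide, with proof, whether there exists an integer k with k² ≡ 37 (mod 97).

There is no such integer.

97 is prime, so by Euler's criterion 37 is a square mod 97 iff 37^((97−1)/2) = 37^48 ≡ 1 (mod 97).
Repeated squaring mod 97: 37^2 = 1369 ≡ 11; 37^4 ≡ 11² = 121 ≡ 24; 37^8 ≡ 24² = 576 ≡ 91; 37^16 ≡ 91² = 8281 ≡ 36; 37^32 ≡ 36² = 1296 ≡ 35.
Since 48 = 32 + 16, 37^48 ≡ 35 · 36; multiplying out mod 97: 35·36 = 1260 ≡ 96. Thus 37^48 ≡ 96 ≡ −1 (mod 97).
The value −1 means 37 is a non-residue modulo 97, so k² ≡ 37 (mod 97) is impossible.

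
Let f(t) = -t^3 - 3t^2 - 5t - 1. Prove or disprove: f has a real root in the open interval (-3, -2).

f(-3) = 14 and f(-2) = 5, both positive.
f'(t) = -3t^2 - 6t - 5 has discriminant (-6)² − 4·(-3)·(-5) = -24 < 0, so f' has no real roots and is negative for every real t.
So f is strictly decreasing; between -3 and -2 its values lie between f(-3) = 14 and f(-2) = 5, all positive. Therefore f has no root in (-3, -2).

No.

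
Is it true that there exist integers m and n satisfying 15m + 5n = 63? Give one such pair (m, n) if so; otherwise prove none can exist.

Any value of 15m + 5n is a multiple of gcd(15, 5) = 5.
But 63 is not a multiple of 5 (it leaves remainder 3).
Therefore 15m + 5n = 63 has no solution in integers.

No such integers exist.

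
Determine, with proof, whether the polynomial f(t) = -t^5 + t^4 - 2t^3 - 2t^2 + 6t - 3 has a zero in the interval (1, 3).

The endpoint values f(1) = -1 and f(3) = -219 are both negative. Claim: f(t) < 0 for every t in (1, 3).
Shift to the endpoint 1: with t = 1 + u (0 < u < 2), one computes f(1 + u) = -u^5 - 4u^4 - 8u^3 - 12u^2 - 5u - 1.
All 6 nonzero coefficients of this polynomial in u are negative; hence for u > 0 the value is a sum of negative terms (the constant -1 among them).
Therefore f(t) < 0 throughout (1, 3), and f has no zero there.

No.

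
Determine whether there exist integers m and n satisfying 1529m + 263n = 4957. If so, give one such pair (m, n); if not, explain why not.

1529 and 263 are coprime, so 1529m + 263n ranges over all of ℤ.
Euclidean algorithm: 1529 = 5·263 + 214, 263 = 1·214 + 49, 214 = 4·49 + 18, 49 = 2·18 + 13, 18 = 1·13 + 5, 13 = 2·5 + 3, 5 = 1·3 + 2, 3 = 1·2 + 1, 2 = 2·1 + 0.
Back-substituting, 1 = 3 − 1·2 = 3 − (5 − 1·3) = −5 + 2·3 = −5 + 2·(13 − 2·5) = 2·13 − 5·5 = 2·13 − 5·(18 − 1·13) = −5·18 + 7·13 = −5·18 + 7·(49 − 2·18) = 7·49 − 19·18 = 7·49 − 19·(214 − 4·49) = −19·214 + 83·49 = −19·214 + 83·(263 − 1·214) = 83·263 − 102·214 = 83·263 − 102·(1529 − 5·263) = −102·1529 + 593·263; that is, 1529·(-102) + 263·593 = 1.
Times 4957: 1529·(-505614) + 263·2939501 = 4957, so (-505614, 2939501) solves it.
Adding 1923·263 to m and subtracting 1923·1529 from n gives the tidier solution (135, -766).
Indeed 1529·135 + 263·(-766) = 206415 − 201458 = 4957.

m = 135, n = -766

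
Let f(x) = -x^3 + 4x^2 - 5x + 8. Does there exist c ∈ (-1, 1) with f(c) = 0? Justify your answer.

f has no root in that interval.

The endpoint values f(-1) = 18 and f(1) = 6 are both positive. Claim: f(x) > 0 for every x in (-1, 1).
Substitute x = 1 − u, where 0 < u < 2 on the interval. Expanding, f(1 − u) = u^3 + u^2 + 6.
All 3 nonzero coefficients of this polynomial in u are positive; hence for u > 0 the value is a sum of positive terms (the constant 6 among them).
So f is strictly positive on (-1, 1); no root exists in the interval.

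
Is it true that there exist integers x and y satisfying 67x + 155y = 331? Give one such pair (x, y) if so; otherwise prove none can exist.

67 and 155 are coprime, so 67x + 155y ranges over all of ℤ.
Euclidean algorithm: 155 = 2·67 + 21, 67 = 3·21 + 4, 21 = 5·4 + 1, 4 = 4·1 + 0.
Unwinding: 1 = 21 − 5·4 = 21 − 5·(67 − 3·21) = −5·67 + 16·21 = −5·67 + 16·(155 − 2·67) = 16·155 − 37·67, i.e. 67·(-37) + 155·16 = 1.
Multiplying through by 331: x = (-37)·331 = -12247, y = 16·331 = 5296 is a solution.
Shifting by a multiple of (155, −67) keeps it a solution: x = -12247 + 80·155 = 153, y = 5296 − 80·67 = -64.
Indeed 67·153 + 155·(-64) = 10251 − 9920 = 331.

x = 153, y = -64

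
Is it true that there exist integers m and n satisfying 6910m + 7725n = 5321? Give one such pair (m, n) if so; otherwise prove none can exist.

Any value of 6910m + 7725n is a multiple of gcd(6910, 7725) = 5.
But 5321 = 5·1064 + 1, so 5 ∤ 5321.
Therefore 6910m + 7725n = 5321 has no solution in integers.

No, no such integers exist.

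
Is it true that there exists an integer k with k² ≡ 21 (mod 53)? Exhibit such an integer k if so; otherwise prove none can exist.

There is no such integer.

53 is prime, so by Euler's criterion 21 is a square mod 53 iff 21^((53−1)/2) = 21^26 ≡ 1 (mod 53).
Squaring successively (mod 53): 21^2 = 441 ≡ 17; 21^4 ≡ 17² = 289 ≡ 24; 21^8 ≡ 24² = 576 ≡ 46; 21^16 ≡ 46² = 2116 ≡ 49.
Since 26 = 16 + 8 + 2, 21^26 ≡ 49 · 46 · 17; multiplying out mod 53: 49·46 = 2254 ≡ 28, then 28·17 = 476 ≡ 52. Thus 21^26 ≡ 52 ≡ −1 (mod 53).
The value −1 means 21 is a non-residue modulo 53, so k² ≡ 21 (mod 53) is impossible.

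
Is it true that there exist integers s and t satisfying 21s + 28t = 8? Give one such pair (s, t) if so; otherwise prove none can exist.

Both 21 and 28 are divisible by gcd(21, 28) = 7, hence so is any combination 21s + 28t.
But 8 = 7·1 + 1, so 7 ∤ 8.
So the equation is unsolvable over ℤ.

There are no such integers.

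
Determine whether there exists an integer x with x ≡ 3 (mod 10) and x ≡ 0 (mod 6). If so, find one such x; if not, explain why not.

There is no such integer.

Both moduli are multiples of 2 = gcd(10, 6), so any solution would satisfy x ≡ 3 and x ≡ 0 modulo 2 simultaneously.
These are incompatible: 3 − 0 = 3 is not divisible by 2.
Hence the system has no solution.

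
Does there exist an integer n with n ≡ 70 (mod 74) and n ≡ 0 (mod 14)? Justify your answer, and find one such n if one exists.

n = 70

gcd(74, 14) = 2. A simultaneous solution exists iff 70 ≡ 0 (mod 2); here 70 mod 2 = 0 = 0 mod 2, so it does.
The smallest candidate n = 70 works directly: 70 ≡ 0 (mod 14).
Verify: 70 = 0·74 + 70 and 70 = 5·14 + 0. ✓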